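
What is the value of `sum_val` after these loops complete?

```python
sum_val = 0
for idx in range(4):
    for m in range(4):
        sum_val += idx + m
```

Sum of all idx+m for idx,m in 4x4
`sum_val` takes the values: 0 → 1 → 3 → 6 → 7 → 9 → 12 → 16 → 18 → 21 → 25 → 30 → 33 → 37 → 42 → 48

Answer: 48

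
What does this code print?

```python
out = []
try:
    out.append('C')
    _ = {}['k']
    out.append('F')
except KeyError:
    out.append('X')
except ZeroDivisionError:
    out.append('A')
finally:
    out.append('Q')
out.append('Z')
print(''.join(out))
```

Execution trace: 'C' (try body) → 'X' (except KeyError) → 'Q' (finally) → 'Z' (after the try/except). Output: CXQZ

Answer: CXQZ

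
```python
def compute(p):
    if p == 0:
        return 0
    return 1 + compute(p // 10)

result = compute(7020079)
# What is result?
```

Count of digits of 7020079: 7

Answer: 7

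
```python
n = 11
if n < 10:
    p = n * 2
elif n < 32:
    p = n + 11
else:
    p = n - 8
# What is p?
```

Trace:
`n = 11` → n = 11
`if n < 10: ...` → n < 10 is False, n < 32 is True → p = 22
So p = 22

Answer: 22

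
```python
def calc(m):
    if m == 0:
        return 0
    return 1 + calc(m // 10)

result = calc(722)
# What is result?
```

Count of digits of 722: 3

Answer: 3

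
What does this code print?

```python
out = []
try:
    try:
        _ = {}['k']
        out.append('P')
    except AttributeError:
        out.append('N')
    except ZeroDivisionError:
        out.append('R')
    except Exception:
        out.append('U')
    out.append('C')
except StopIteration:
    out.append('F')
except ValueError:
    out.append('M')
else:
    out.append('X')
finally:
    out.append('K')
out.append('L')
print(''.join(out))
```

Execution trace: 'U' (inner except Exception) → 'C' (try body, no exception) → 'X' (else) → 'K' (finally) → 'L' (after the try/except). Output: UCXKL

Answer: UCXKL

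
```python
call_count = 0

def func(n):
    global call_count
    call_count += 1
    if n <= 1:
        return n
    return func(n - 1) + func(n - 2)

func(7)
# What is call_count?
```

Calls(n) = 1 + Calls(n-1) + Calls(n-2); Calls(0)=Calls(1)=1. For n=7 this gives 41.

Answer: 41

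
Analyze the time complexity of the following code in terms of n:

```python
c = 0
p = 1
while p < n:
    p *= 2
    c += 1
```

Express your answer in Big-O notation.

Each loop level contributes: log n. Multiplying the contributions gives O(log n).

Answer: O(log n)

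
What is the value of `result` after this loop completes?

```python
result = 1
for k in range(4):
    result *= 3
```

3^4 = 81
`result` takes the values: 1 → 3 → 9 → 27 → 81

Answer: 81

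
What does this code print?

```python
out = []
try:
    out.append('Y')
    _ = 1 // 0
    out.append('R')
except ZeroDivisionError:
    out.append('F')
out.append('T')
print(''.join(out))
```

Execution trace: 'Y' (try body) → 'F' (except ZeroDivisionError) → 'T' (after the try/except). Output: YFT

Answer: YFT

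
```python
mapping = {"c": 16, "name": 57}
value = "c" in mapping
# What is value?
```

Trace:
`mapping = {"c": 16, "name": 57}` → mapping = {'c': 16, 'name': 57}
`value = "c" in mapping` → value = True
So value = True

Answer: True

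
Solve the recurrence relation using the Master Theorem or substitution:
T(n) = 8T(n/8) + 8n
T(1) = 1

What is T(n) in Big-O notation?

By Master Theorem: a=8, b=8, f(n)=8n. Since log_8(8) = 1 and f(n) = Θ(n^1), Case 2 applies. T(n) = O(n log n).

Answer: O(n log n)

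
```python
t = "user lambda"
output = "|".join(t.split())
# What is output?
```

Trace:
`t = "user lambda"` → t = 'user lambda'
`output = "|".join(t.split())` → output = 'user|lambda'
So output = 'user|lambda'

Answer: 'user|lambda'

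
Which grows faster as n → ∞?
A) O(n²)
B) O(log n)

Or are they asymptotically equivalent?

O(n²) vs O(log n): Higher order terms dominate.

Answer: A) O(n²) grows faster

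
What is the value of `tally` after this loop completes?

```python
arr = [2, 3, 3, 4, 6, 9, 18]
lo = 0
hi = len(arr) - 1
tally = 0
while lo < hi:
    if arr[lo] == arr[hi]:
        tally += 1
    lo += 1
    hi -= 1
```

Count matching pairs from ends
`tally` takes the values: 0

Answer: 0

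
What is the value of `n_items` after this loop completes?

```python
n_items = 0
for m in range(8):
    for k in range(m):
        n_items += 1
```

Triangle number: 0+1+2+...+7
`n_items` takes the values: 0 → 1 → 2 → 3 → 4 → 5 → 6 → 7 → 8 → 9 → 10 → 11 → 12 → 13 → 14 → 15 → 16 → 17 → 18 → 19 → 20 → 21 → 22 → 23 → 24 → 25 → 26 → 27 → 28

Answer: 28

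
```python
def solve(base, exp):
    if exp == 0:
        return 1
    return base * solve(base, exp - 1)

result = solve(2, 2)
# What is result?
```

solve(2, 2) = 2 * 2 = 4

Answer: 4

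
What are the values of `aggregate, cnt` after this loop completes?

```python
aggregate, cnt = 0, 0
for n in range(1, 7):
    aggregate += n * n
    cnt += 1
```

Sum of squares and count
`aggregate, cnt` takes the values: (0, 0) → (1, 0) → (1, 1) → (5, 1) → (5, 2) → (14, 2) → (14, 3) → (30, 3) → (30, 4) → (55, 4) → (55, 5) → (91, 5) → (91, 6)

Answer: 91, 6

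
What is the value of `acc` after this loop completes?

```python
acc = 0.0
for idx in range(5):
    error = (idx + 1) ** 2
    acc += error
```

Sum of squared losses 1² + 2² + ... + 5²
`acc` takes the values: 0.0 → 1.0 → 5.0 → 14.0 → 30.0 → 55.0

Answer: 55.0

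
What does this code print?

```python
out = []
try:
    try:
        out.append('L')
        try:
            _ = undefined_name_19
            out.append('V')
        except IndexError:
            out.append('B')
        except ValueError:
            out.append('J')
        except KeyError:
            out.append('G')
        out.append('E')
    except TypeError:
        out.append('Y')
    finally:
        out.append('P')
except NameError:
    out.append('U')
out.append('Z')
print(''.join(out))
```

Execution trace: 'L' (try body) → 'P' (finally) → 'U' (outer except NameError) → 'Z' (after the try/except). Output: LPUZ

Answer: LPUZ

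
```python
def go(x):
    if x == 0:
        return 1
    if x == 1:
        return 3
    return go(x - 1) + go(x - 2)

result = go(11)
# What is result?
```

Build up from base cases: go(0)=1, go(1)=3, go(2)=4, go(3)=7, go(4)=11, go(5)=18, go(6)=29, ..., go(11)=322

Answer: 322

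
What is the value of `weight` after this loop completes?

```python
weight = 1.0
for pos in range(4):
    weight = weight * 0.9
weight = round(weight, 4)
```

Exponential decay: 1.0 * 0.9^4
`weight` takes the values: 1.0 → 0.9 → 0.81 → 0.729 → 0.6561

Answer: 0.6561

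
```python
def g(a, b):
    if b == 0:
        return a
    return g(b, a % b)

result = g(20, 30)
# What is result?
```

g(20, 30) -> g(30, 20) -> g(20, 10) -> g(10, 0) -> 10

Answer: 10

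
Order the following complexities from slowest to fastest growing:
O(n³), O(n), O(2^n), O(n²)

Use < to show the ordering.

Ordered by growth rate: O(n) < O(n²) < O(n³) < O(2^n)

Answer: O(n) < O(n²) < O(n³) < O(2^n)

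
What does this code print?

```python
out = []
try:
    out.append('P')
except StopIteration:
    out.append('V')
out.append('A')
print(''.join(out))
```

Execution trace: 'P' (try body, no exception) → 'A' (after the try/except). Output: PA

Answer: PA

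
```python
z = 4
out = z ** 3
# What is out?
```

Trace:
`z = 4` → z = 4
`out = z ** 3` → out = 64
So out = 64

Answer: 64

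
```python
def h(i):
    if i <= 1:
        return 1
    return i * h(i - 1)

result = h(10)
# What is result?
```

h(10) = 10 * 9 * 8 * 7 * 6 * 5 * 4 * 3 * 2 * 1 = 3628800

Answer: 3628800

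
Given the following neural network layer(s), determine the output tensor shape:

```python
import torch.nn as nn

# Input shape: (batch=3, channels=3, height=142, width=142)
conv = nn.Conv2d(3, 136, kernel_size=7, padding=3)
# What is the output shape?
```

Input: (3, 3, 142, 142) -> Output: (3, 136, 142, 142)

Answer: (3, 136, 142, 142)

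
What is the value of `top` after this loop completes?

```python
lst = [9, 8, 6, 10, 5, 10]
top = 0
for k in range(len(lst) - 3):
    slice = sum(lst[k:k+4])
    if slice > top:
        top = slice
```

Max sum of 4-element window in [9, 8, 6, 10, 5, 10]
`top` takes the values: 0 → 33

Answer: 33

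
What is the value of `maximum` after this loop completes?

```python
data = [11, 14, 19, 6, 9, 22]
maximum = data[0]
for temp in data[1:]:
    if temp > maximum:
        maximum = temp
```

Maximum of [11, 14, 19, 6, 9, 22]
`maximum` takes the values: 11 → 14 → 19 → 22

Answer: 22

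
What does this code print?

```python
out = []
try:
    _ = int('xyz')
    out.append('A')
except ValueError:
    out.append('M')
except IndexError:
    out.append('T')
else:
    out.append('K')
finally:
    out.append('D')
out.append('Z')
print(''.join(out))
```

Execution trace: 'M' (except ValueError) → 'D' (finally) → 'Z' (after the try/except). Output: MDZ

Answer: MDZ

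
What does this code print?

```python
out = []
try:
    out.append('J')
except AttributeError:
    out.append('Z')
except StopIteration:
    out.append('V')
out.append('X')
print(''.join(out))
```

Execution trace: 'J' (try body, no exception) → 'X' (after the try/except). Output: JX

Answer: JX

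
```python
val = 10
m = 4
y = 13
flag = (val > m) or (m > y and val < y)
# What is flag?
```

Trace:
`val = 10` → val = 10
`m = 4` → m = 4
`y = 13` → y = 13
`flag = (val > m) or (m > y and val < y)` → flag = True
So flag = True

Answer: True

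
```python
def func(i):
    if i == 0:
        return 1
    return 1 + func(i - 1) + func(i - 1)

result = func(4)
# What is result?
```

func(i) = 1 + 2·func(i-1), func(0)=1. Closed form: (1+1)·2^4 - 1 = 31.

Answer: 31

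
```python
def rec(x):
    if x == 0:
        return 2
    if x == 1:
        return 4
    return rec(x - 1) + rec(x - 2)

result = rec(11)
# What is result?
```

Build up from base cases: rec(0)=2, rec(1)=4, rec(2)=6, rec(3)=10, rec(4)=16, rec(5)=26, rec(6)=42, ..., rec(11)=466

Answer: 466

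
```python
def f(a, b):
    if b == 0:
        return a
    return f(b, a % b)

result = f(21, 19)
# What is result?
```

f(21, 19) -> f(19, 2) -> f(2, 1) -> f(1, 0) -> 1

Answer: 1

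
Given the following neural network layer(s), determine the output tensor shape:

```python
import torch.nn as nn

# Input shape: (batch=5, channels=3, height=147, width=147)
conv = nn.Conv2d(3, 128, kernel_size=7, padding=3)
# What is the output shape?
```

Input: (5, 3, 147, 147) -> Output: (5, 128, 147, 147)

Answer: (5, 128, 147, 147)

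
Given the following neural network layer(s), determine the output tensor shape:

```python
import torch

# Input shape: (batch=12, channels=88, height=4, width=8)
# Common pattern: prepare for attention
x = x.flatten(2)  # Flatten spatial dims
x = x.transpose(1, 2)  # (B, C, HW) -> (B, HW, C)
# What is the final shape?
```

Input: (12, 88, 4, 8) -> after flatten(2): (12, 88, 32) -> Output: (12, 32, 88)

Answer: (12, 32, 88)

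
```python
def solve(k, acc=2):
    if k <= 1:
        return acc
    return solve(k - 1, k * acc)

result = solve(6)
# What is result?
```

Accumulator trace (n, acc): (6, 2) -> (5, 12) -> (4, 60) -> (3, 240) -> (2, 720) -> (1, 1440) -> return 1440

Answer: 1440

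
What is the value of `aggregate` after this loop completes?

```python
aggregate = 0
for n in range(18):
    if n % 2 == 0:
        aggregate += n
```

Sum of even numbers 0 to 17
`aggregate` takes the values: 0 → 2 → 6 → 12 → 20 → 30 → 42 → 56 → 72

Answer: 72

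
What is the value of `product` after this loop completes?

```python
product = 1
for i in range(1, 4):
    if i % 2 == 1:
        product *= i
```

Product of odd numbers 1 to 3
`product` takes the values: 1 → 3

Answer: 3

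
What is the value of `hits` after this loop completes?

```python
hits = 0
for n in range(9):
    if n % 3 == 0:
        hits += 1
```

Count numbers divisible by 3 in range(9)
`hits` takes the values: 0 → 1 → 2 → 3

Answer: 3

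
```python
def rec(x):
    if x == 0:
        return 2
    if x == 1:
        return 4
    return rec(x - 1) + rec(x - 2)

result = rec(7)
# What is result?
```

Build up from base cases: rec(0)=2, rec(1)=4, rec(2)=6, rec(3)=10, rec(4)=16, rec(5)=26, rec(6)=42, ..., rec(7)=68

Answer: 68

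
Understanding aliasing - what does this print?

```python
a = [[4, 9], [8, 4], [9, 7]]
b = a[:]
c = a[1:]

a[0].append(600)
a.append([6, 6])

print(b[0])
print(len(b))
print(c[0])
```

Key concept: slice with nested mutation.
Step by step:
`a = [[4, 9], [8, 4], [9, 7]]` → a = [[4, 9], [8, 4], [9, 7]]
`b = a[:]` → b = [[4, 9], [8, 4], [9, 7]]
`c = a[1:]` → c = [[8, 4], [9, 7]]
`a[0].append(600)` → a = [[4, 9, 600], [8, 4], [9, 7]]; b = [[4, 9, 600], [8, 4], [9, 7]]
`a.append([6, 6])` → a = [[4, 9, 600], [8, 4], [9, 7], [6, 6]]
`print(b[0])` → prints [4, 9, 600]
`print(len(b))` → prints 3
`print(c[0])` → prints [8, 4]

Answer:
[4, 9, 600]
3
[8, 4]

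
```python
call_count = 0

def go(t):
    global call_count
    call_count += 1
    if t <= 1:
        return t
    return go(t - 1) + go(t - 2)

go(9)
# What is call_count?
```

Calls(t) = 1 + Calls(t-1) + Calls(t-2); Calls(0)=Calls(1)=1. For t=9 this gives 109.

Answer: 109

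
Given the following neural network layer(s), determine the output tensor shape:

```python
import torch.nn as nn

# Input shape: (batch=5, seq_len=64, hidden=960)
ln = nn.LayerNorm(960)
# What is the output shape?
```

Input: (5, 64, 960) -> Output: (5, 64, 960)

Answer: (5, 64, 960)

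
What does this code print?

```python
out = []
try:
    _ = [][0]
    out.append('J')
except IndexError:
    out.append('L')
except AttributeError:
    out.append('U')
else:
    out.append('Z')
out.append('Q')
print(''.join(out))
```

Execution trace: 'L' (except IndexError) → 'Q' (after the try/except). Output: LQ

Answer: LQ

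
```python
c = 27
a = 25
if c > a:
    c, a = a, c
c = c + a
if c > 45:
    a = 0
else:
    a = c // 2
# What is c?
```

Trace:
`c = 27` → c = 27
`a = 25` → a = 25
`if c > a: ...` → c > a is True → c = 25; a = 27
`c = c + a` → c = 52
`if c > 45: ...` → c > 45 is True → a = 0
So c = 52

Answer: 52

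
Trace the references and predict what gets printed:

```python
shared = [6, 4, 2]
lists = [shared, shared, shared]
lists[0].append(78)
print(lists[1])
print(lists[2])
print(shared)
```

Key concept: list of same reference.
Step by step:
`shared = [6, 4, 2]` → shared = [6, 4, 2]
`lists = [shared, shared, shared]` → lists = [[6, 4, 2], [6, 4, 2], [6, 4, 2]]
`lists[0].append(78)` → shared = [6, 4, 2, 78]; lists = [[6, 4, 2, 78], [6, 4, 2, 78], [6, 4, 2, 78]]
`print(lists[1])` → prints [6, 4, 2, 78]
`print(lists[2])` → prints [6, 4, 2, 78]
`print(shared)` → prints [6, 4, 2, 78]

Answer:
[6, 4, 2, 78]
[6, 4, 2, 78]
[6, 4, 2, 78]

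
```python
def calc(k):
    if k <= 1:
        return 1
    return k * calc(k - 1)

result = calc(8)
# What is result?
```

calc(8) = 8 * 7 * 6 * 5 * 4 * 3 * 2 * 1 = 40320

Answer: 40320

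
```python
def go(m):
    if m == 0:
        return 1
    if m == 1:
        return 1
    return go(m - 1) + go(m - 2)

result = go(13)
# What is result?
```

Build up from base cases: go(0)=1, go(1)=1, go(2)=2, go(3)=3, go(4)=5, go(5)=8, go(6)=13, ..., go(13)=377

Answer: 377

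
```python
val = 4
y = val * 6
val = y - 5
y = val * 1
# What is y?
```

Trace:
`val = 4` → val = 4
`y = val * 6` → y = 24
`val = y - 5` → val = 19
`y = val * 1` → y = 19
So y = 19

Answer: 19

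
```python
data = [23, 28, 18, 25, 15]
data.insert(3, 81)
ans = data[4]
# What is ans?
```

Trace:
`data = [23, 28, 18, 25, 15]` → data = [23, 28, 18, 25, 15]
`data.insert(3, 81)` → data = [23, 28, 18, 81, 25, 15]
`ans = data[4]` → ans = 25
So ans = 25

Answer: 25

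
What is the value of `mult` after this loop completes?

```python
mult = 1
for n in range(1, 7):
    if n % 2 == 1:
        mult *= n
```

Product of odd numbers 1 to 6
`mult` takes the values: 1 → 3 → 15

Answer: 15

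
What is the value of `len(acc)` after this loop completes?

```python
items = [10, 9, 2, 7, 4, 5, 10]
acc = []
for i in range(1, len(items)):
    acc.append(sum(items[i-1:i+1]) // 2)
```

Number of 2-element averages
`acc` takes the values: [] → [9] → [9, 5] → [9, 5, 4] → [9, 5, 4, 5] → [9, 5, 4, 5, 4] → [9, 5, 4, 5, 4, 7]
So `len(acc)` = 6

Answer: 6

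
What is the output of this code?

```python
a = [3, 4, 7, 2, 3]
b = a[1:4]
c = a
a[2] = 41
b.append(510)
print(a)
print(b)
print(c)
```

Key concept: slice vs alias.
Step by step:
`a = [3, 4, 7, 2, 3]` → a = [3, 4, 7, 2, 3]
`b = a[1:4]` → b = [4, 7, 2]
`c = a` → c = [3, 4, 7, 2, 3] (same object as a)
`a[2] = 41` → a = [3, 4, 41, 2, 3] (same object as c); c = [3, 4, 41, 2, 3] (same object as a)
`b.append(510)` → b = [4, 7, 2, 510]
`print(a)` → prints [3, 4, 41, 2, 3]
`print(b)` → prints [4, 7, 2, 510]
`print(c)` → prints [3, 4, 41, 2, 3]

Answer:
[3, 4, 41, 2, 3]
[4, 7, 2, 510]
[3, 4, 41, 2, 3]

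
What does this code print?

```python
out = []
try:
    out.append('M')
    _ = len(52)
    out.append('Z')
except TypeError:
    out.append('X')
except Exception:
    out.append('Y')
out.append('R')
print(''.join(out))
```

Execution trace: 'M' (try body) → 'X' (except TypeError) → 'R' (after the try/except). Output: MXR

Answer: MXR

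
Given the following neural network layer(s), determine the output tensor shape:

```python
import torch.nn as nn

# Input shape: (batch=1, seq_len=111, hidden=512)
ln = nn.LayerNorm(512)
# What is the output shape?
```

Input: (1, 111, 512) -> Output: (1, 111, 512)

Answer: (1, 111, 512)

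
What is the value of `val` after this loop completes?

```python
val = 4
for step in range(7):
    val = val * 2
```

Multiply by 2, 7 times: 4 * 2^7 = 512
`val` takes the values: 4 → 8 → 16 → 32 → 64 → 128 → 256 → 512

Answer: 512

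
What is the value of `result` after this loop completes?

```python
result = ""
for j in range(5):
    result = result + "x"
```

Repeat 'x' 5 times
`result` takes the values: "" → "x" → "xx" → "xxx" → "xxxx" → "xxxxx"

Answer: "xxxxx"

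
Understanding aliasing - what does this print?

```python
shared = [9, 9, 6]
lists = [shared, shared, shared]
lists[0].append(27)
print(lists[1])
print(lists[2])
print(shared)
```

Key concept: list of same reference.
Step by step:
`shared = [9, 9, 6]` → shared = [9, 9, 6]
`lists = [shared, shared, shared]` → lists = [[9, 9, 6], [9, 9, 6], [9, 9, 6]]
`lists[0].append(27)` → shared = [9, 9, 6, 27]; lists = [[9, 9, 6, 27], [9, 9, 6, 27], [9, 9, 6, 27]]
`print(lists[1])` → prints [9, 9, 6, 27]
`print(lists[2])` → prints [9, 9, 6, 27]
`print(shared)` → prints [9, 9, 6, 27]

Answer:
[9, 9, 6, 27]
[9, 9, 6, 27]
[9, 9, 6, 27]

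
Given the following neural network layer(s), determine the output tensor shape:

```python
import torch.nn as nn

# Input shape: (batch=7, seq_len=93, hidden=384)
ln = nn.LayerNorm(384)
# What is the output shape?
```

Input: (7, 93, 384) -> Output: (7, 93, 384)

Answer: (7, 93, 384)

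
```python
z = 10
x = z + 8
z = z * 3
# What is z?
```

Trace:
`z = 10` → z = 10
`x = z + 8` → x = 18
`z = z * 3` → z = 30
So z = 30

Answer: 30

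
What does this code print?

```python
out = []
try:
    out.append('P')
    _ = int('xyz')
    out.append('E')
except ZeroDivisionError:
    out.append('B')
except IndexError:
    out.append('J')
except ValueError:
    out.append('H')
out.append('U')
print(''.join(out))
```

Execution trace: 'P' (try body) → 'H' (except ValueError) → 'U' (after the try/except). Output: PHU

Answer: PHU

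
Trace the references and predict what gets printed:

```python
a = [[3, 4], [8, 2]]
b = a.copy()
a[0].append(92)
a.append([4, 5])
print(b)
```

Key concept: shallow copy with nested lists.
Step by step:
`a = [[3, 4], [8, 2]]` → a = [[3, 4], [8, 2]]
`b = a.copy()` → b = [[3, 4], [8, 2]]
`a[0].append(92)` → a = [[3, 4, 92], [8, 2]]; b = [[3, 4, 92], [8, 2]]
`a.append([4, 5])` → a = [[3, 4, 92], [8, 2], [4, 5]]
`print(b)` → prints [[3, 4, 92], [8, 2]]

Answer: [[3, 4, 92], [8, 2]]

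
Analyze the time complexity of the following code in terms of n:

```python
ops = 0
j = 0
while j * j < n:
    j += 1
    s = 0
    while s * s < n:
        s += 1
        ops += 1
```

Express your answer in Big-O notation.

Each loop level contributes: √n × √n. Multiplying the contributions gives O(n).

Answer: O(n)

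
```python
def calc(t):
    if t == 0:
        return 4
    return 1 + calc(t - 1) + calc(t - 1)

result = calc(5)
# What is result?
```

calc(t) = 1 + 2·calc(t-1), calc(0)=4. Closed form: (4+1)·2^5 - 1 = 159.

Answer: 159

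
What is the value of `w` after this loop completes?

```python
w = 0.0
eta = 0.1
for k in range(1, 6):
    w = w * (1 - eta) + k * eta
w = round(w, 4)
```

Moving average with lr=0.1
`w` takes the values: 0.0 → 0.1 → 0.29 → 0.561 → 0.9049 → 1.31441 → 1.3144

Answer: 1.3144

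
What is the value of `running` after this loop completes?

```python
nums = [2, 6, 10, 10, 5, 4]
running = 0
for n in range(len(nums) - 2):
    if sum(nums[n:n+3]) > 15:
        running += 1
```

Count windows with sum > 15
`running` takes the values: 0 → 1 → 2 → 3 → 4

Answer: 4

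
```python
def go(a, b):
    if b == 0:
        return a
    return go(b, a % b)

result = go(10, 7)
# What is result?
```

go(10, 7) -> go(7, 3) -> go(3, 1) -> go(1, 0) -> 1

Answer: 1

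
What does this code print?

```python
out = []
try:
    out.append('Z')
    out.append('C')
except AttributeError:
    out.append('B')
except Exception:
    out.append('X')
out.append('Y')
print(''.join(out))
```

Execution trace: 'Z' (try body) → 'C' (try body, no exception) → 'Y' (after the try/except). Output: ZCY

Answer: ZCY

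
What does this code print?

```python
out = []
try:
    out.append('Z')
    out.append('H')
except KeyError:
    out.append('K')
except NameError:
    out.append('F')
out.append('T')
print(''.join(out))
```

Execution trace: 'Z' (try body) → 'H' (try body, no exception) → 'T' (after the try/except). Output: ZHT

Answer: ZHT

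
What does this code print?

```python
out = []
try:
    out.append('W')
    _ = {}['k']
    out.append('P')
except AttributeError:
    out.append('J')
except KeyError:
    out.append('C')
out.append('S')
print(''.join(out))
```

Execution trace: 'W' (try body) → 'C' (except KeyError) → 'S' (after the try/except). Output: WCS

Answer: WCS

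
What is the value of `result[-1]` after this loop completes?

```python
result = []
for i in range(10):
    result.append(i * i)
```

Last element of squares 0 to 9
`result` takes the values: [] → [0] → [0, 1] → [0, 1, 4] → [0, 1, 4, 9] → [0, 1, 4, 9, 16] → [0, 1, 4, 9, 16, 25] → [0, 1, 4, 9, 16, 25, 36] → [0, 1, 4, 9, 16, 25, 36, 49] → [0, 1, 4, 9, 16, 25, 36, 49, 64] → [0, 1, 4, 9, 16, 25, 36, 49, 64, 81]
So `result[-1]` = 81

Answer: 81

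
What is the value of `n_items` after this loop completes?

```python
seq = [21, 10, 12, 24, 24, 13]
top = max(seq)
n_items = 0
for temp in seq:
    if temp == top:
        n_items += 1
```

Count of max value 24 in [21, 10, 12, 24, 24, 13]
`n_items` takes the values: 0 → 1 → 2

Answer: 2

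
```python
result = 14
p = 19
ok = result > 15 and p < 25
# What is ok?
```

Trace:
`result = 14` → result = 14
`p = 19` → p = 19
`ok = result > 15 and p < 25` → ok = False
So ok = False

Answer: False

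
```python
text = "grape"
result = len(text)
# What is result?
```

Trace:
`text = "grape"` → text = 'grape'
`result = len(text)` → result = 5
So result = 5

Answer: 5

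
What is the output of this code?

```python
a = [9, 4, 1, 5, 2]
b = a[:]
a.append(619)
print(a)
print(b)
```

Key concept: slice [:] creates copy.
Step by step:
`a = [9, 4, 1, 5, 2]` → a = [9, 4, 1, 5, 2]
`b = a[:]` → b = [9, 4, 1, 5, 2]
`a.append(619)` → a = [9, 4, 1, 5, 2, 619]
`print(a)` → prints [9, 4, 1, 5, 2, 619]
`print(b)` → prints [9, 4, 1, 5, 2]

Answer:
[9, 4, 1, 5, 2, 619]
[9, 4, 1, 5, 2]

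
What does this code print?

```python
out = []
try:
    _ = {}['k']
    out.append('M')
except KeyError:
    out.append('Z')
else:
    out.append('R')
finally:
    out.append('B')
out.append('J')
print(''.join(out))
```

Execution trace: 'Z' (except KeyError) → 'B' (finally) → 'J' (after the try/except). Output: ZBJ

Answer: ZBJ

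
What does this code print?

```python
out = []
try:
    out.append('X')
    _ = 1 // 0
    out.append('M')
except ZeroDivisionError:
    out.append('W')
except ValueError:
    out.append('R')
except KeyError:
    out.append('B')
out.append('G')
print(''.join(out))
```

Execution trace: 'X' (try body) → 'W' (except ZeroDivisionError) → 'G' (after the try/except). Output: XWG

Answer: XWG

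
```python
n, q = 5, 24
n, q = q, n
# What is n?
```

Trace:
`n, q = 5, 24` → n = 5; q = 24
`n, q = q, n` → n = 24; q = 5
So n = 24

Answer: 24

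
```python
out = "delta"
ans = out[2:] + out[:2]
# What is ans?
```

Trace:
`out = "delta"` → out = 'delta'
`ans = out[2:] + out[:2]` → ans = 'ltade'
So ans = 'ltade'

Answer: 'ltade'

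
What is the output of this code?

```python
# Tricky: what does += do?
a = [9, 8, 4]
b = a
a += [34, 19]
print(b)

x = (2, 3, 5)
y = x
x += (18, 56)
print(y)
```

Key concept: += behavior differs for mutable vs immutable.
Step by step:
`a = [9, 8, 4]` → a = [9, 8, 4]
`b = a` → b = [9, 8, 4] (same object as a)
`a += [34, 19]` → a = [9, 8, 4, 34, 19] (same object as b); b = [9, 8, 4, 34, 19] (same object as a)
`print(b)` → prints [9, 8, 4, 34, 19]
`x = (2, 3, 5)` → x = (2, 3, 5)
`y = x` → y = (2, 3, 5)
`x += (18, 56)` → x = (2, 3, 5, 18, 56)
`print(y)` → prints (2, 3, 5)

Answer:
[9, 8, 4, 34, 19]
(2, 3, 5)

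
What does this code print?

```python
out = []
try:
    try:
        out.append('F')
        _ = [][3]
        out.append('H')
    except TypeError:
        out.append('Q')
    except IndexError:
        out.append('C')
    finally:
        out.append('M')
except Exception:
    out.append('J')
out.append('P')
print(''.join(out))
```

Execution trace: 'F' (inner try body) → 'C' (inner except IndexError) → 'M' (inner finally) → 'P' (after the try/except). Output: FCMP

Answer: FCMP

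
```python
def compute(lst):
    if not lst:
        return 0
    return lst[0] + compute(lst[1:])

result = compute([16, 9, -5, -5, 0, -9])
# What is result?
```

16 + 9 + (-5) + (-5) + 0 + (-9) + 0 = 6

Answer: 6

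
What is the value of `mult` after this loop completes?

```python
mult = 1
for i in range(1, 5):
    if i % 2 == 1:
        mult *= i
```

Product of odd numbers 1 to 4
`mult` takes the values: 1 → 3

Answer: 3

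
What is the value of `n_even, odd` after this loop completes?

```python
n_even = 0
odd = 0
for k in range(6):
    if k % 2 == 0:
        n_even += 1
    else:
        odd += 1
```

Count evens and odds in range(6)
`n_even, odd` takes the values: (0, 0) → (1, 0) → (1, 1) → (2, 1) → (2, 2) → (3, 2) → (3, 3)

Answer: 3, 3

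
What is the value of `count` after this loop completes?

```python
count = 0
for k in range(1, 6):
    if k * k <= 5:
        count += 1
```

Count numbers where k² ≤ 5
`count` takes the values: 0 → 1 → 2

Answer: 2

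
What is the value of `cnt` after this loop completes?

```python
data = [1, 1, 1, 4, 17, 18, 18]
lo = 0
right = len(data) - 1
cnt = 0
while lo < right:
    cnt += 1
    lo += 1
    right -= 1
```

Iterations until pointers meet (list length 7)
`cnt` takes the values: 0 → 1 → 2 → 3

Answer: 3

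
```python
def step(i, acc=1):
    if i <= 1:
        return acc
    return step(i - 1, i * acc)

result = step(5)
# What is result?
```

Accumulator trace (n, acc): (5, 1) -> (4, 5) -> (3, 20) -> (2, 60) -> (1, 120) -> return 120

Answer: 120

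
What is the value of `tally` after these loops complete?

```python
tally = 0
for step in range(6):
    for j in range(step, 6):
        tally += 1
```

Upper triangle: 6 + 5 + ... + 1
`tally` takes the values: 0 → 1 → 2 → 3 → 4 → 5 → 6 → 7 → 8 → 9 → 10 → 11 → 12 → 13 → 14 → 15 → 16 → 17 → 18 → 19 → 20 → 21

Answer: 21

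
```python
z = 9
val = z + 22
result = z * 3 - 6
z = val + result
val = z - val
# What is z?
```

Trace:
`z = 9` → z = 9
`val = z + 22` → val = 31
`result = z * 3 - 6` → result = 21
`z = val + result` → z = 52
`val = z - val` → val = 21
So z = 52

Answer: 52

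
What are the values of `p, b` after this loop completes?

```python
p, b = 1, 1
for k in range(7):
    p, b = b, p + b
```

Fibonacci: after 7 iterations
`p, b` takes the values: (1, 1) → (1, 2) → (2, 3) → (3, 5) → (5, 8) → (8, 13) → (13, 21) → (21, 34)

Answer: 21, 34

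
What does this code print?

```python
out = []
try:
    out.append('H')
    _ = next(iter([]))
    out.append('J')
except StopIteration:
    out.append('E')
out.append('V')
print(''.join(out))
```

Execution trace: 'H' (try body) → 'E' (except StopIteration) → 'V' (after the try/except). Output: HEV

Answer: HEV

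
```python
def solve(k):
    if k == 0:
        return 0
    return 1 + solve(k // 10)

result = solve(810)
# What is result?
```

Count of digits of 810: 3

Answer: 3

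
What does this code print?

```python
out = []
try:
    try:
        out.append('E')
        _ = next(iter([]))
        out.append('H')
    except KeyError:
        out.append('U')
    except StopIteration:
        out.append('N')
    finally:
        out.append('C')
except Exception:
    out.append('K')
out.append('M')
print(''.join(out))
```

Execution trace: 'E' (inner try body) → 'N' (inner except StopIteration) → 'C' (inner finally) → 'M' (after the try/except). Output: ENCM

Answer: ENCM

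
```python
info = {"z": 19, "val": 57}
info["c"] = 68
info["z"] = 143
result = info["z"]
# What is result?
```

Trace:
`info = {"z": 19, "val": 57}` → info = {'z': 19, 'val': 57}
`info["c"] = 68` → info = {'z': 19, 'val': 57, 'c': 68}
`info["z"] = 143` → info = {'z': 143, 'val': 57, 'c': 68}
`result = info["z"]` → result = 143
So result = 143

Answer: 143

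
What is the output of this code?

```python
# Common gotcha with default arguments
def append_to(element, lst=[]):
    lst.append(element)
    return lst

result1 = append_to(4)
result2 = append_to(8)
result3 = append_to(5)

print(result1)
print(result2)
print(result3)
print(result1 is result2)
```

Key concept: mutable default argument gotcha.
Step by step:
`result1 = append_to(4)` → result1 = [4]
`result2 = append_to(8)` → result1 = [4, 8] (same object as result2); result2 = [4, 8] (same object as result1)
`result3 = append_to(5)` → result1 = [4, 8, 5] (same object as result2, result3); result2 = [4, 8, 5] (same object as result1, result3); result3 = [4, 8, 5] (same object as result1, result2)
`print(result1)` → prints [4, 8, 5]
`print(result2)` → prints [4, 8, 5]
`print(result3)` → prints [4, 8, 5]
`print(result1 is result2)` → prints True

Answer:
[4, 8, 5]
[4, 8, 5]
[4, 8, 5]
True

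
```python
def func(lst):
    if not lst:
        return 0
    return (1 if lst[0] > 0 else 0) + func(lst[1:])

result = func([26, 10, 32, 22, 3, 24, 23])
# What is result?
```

Count of positive elements in [26, 10, 32, 22, 3, 24, 23] = 7

Answer: 7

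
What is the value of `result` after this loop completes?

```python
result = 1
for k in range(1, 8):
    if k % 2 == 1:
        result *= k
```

Product of odd numbers 1 to 7
`result` takes the values: 1 → 3 → 15 → 105

Answer: 105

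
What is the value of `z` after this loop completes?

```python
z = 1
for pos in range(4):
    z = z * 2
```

Multiply by 2, 4 times: 1 * 2^4 = 16
`z` takes the values: 1 → 2 → 4 → 8 → 16

Answer: 16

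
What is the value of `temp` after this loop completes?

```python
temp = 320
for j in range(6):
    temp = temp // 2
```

Halve 6 times: 320 // 2^6 = 5
`temp` takes the values: 320 → 160 → 80 → 40 → 20 → 10 → 5

Answer: 5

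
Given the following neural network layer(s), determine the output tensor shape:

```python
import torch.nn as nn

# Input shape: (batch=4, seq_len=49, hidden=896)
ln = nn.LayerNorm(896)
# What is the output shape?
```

Input: (4, 49, 896) -> Output: (4, 49, 896)

Answer: (4, 49, 896)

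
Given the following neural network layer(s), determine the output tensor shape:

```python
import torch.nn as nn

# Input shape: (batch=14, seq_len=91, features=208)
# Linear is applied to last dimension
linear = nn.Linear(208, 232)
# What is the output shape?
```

Input: (14, 91, 208) -> Output: (14, 91, 232)

Answer: (14, 91, 232)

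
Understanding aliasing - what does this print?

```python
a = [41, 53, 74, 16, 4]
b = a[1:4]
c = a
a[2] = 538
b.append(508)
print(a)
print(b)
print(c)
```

Key concept: slice vs alias.
Step by step:
`a = [41, 53, 74, 16, 4]` → a = [41, 53, 74, 16, 4]
`b = a[1:4]` → b = [53, 74, 16]
`c = a` → c = [41, 53, 74, 16, 4] (same object as a)
`a[2] = 538` → a = [41, 53, 538, 16, 4] (same object as c); c = [41, 53, 538, 16, 4] (same object as a)
`b.append(508)` → b = [53, 74, 16, 508]
`print(a)` → prints [41, 53, 538, 16, 4]
`print(b)` → prints [53, 74, 16, 508]
`print(c)` → prints [41, 53, 538, 16, 4]

Answer:
[41, 53, 538, 16, 4]
[53, 74, 16, 508]
[41, 53, 538, 16, 4]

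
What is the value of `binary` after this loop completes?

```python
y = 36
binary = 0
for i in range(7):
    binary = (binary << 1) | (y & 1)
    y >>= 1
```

Reverse lowest 7 bits of 36
`binary` takes the values: 0 → 1 → 2 → 4 → 9 → 18

Answer: 18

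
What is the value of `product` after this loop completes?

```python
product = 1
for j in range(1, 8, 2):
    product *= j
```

Product of 1, 3, 5, ... up to 7
`product` takes the values: 1 → 3 → 15 → 105

Answer: 105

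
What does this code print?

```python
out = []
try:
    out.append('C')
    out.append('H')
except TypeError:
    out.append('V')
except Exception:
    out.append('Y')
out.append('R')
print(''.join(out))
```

Execution trace: 'C' (try body) → 'H' (try body, no exception) → 'R' (after the try/except). Output: CHR

Answer: CHR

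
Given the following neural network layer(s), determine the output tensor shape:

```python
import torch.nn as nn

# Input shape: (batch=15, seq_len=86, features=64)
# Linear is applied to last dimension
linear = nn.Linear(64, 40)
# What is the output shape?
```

Input: (15, 86, 64) -> Output: (15, 86, 40)

Answer: (15, 86, 40)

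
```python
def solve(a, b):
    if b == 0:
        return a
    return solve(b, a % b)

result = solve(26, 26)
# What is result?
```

solve(26, 26) -> solve(26, 0) -> 26

Answer: 26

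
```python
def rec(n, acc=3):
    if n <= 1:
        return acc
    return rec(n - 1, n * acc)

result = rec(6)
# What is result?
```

Accumulator trace (n, acc): (6, 3) -> (5, 18) -> (4, 90) -> (3, 360) -> (2, 1080) -> (1, 2160) -> return 2160

Answer: 2160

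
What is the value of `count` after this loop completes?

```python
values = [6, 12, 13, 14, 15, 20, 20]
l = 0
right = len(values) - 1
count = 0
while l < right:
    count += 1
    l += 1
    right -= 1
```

Iterations until pointers meet (list length 7)
`count` takes the values: 0 → 1 → 2 → 3

Answer: 3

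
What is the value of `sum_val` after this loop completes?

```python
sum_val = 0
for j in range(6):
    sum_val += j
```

Sum of 0 to 5 = 15
`sum_val` takes the values: 0 → 1 → 3 → 6 → 10 → 15

Answer: 15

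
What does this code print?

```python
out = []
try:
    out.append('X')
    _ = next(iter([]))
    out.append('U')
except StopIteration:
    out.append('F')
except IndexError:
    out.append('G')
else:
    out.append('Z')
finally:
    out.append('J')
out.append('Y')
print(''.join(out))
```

Execution trace: 'X' (try body) → 'F' (except StopIteration) → 'J' (finally) → 'Y' (after the try/except). Output: XFJY

Answer: XFJY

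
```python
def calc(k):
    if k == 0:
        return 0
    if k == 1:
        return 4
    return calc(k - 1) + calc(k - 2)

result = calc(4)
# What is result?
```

Build up from base cases: calc(0)=0, calc(1)=4, calc(2)=4, calc(3)=8, calc(4)=12

Answer: 12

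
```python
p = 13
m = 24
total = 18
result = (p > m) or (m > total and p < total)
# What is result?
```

Trace:
`p = 13` → p = 13
`m = 24` → m = 24
`total = 18` → total = 18
`result = (p > m) or (m > total and p < total)` → result = True
So result = True

Answer: True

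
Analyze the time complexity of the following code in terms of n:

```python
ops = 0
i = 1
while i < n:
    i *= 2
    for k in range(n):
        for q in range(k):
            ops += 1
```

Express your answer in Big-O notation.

Each loop level contributes: log n × n × n. Multiplying the contributions gives O(n^2 log n).

Answer: O(n^2 log n)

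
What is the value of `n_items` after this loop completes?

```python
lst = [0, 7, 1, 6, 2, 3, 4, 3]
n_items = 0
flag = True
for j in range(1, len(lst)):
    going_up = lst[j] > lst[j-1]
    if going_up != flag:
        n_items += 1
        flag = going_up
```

Count direction changes in [0, 7, 1, 6, 2, 3, 4, 3]
`n_items` takes the values: 0 → 1 → 2 → 3 → 4 → 5

Answer: 5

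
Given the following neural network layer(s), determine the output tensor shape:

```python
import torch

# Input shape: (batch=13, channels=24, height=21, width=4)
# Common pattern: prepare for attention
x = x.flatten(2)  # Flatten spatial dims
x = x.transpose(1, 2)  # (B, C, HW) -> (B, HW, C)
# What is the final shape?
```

Input: (13, 24, 21, 4) -> after flatten(2): (13, 24, 84) -> Output: (13, 84, 24)

Answer: (13, 84, 24)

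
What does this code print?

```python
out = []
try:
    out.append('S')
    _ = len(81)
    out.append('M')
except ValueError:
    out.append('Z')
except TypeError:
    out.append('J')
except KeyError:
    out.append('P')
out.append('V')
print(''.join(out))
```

Execution trace: 'S' (try body) → 'J' (except TypeError) → 'V' (after the try/except). Output: SJV

Answer: SJV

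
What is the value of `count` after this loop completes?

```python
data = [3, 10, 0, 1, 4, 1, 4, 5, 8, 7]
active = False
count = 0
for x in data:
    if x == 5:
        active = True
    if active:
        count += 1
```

Count elements after first 5 in [3, 10, 0, 1, 4, 1, 4, 5, 8, 7]
`count` takes the values: 0 → 1 → 2 → 3

Answer: 3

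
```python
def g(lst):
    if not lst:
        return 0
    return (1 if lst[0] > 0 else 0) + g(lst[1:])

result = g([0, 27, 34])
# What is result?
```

Count of positive elements in [0, 27, 34] = 2

Answer: 2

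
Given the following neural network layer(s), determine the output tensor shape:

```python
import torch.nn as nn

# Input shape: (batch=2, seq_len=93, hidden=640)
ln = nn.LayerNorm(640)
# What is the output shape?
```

Input: (2, 93, 640) -> Output: (2, 93, 640)

Answer: (2, 93, 640)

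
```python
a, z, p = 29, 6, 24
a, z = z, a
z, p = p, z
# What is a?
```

Trace:
`a, z, p = 29, 6, 24` → a = 29; z = 6; p = 24
`a, z = z, a` → a = 6; z = 29
`z, p = p, z` → z = 24; p = 29
So a = 6

Answer: 6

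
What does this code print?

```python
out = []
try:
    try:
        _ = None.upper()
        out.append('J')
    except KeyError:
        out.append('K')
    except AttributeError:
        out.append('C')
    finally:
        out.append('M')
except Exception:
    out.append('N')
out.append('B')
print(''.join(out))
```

Execution trace: 'C' (inner except AttributeError) → 'M' (inner finally) → 'B' (after the try/except). Output: CMB

Answer: CMB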